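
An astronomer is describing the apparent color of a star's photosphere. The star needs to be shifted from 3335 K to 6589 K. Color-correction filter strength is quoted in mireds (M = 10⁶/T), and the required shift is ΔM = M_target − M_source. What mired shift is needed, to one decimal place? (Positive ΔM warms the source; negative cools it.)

-148.1 mireds

M_source = 10⁶/3335 = 299.850; M_target = 10⁶/6589 = 151.768.
ΔM = 151.768 − 299.850 = -148.082 → -148.1 mireds, a cooling shift.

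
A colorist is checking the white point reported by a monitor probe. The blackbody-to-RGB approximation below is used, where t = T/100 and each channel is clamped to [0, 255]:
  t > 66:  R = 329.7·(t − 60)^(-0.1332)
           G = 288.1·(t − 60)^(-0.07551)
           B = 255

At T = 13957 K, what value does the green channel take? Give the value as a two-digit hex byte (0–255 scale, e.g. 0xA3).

0xCF

t = 13957/100 = 139.57; the t > 66 branch applies.
G = 288.1·(139.57 − 60)^(-0.07551) = 288.1·79.57^(-0.07551) = 288.1·0.71858 = 207.023.
Rounded: 207; in hex, 0xCF.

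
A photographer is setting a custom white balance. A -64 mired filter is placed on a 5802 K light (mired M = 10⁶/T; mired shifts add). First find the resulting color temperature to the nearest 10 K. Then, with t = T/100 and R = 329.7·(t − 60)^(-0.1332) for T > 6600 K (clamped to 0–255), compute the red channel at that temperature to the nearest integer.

M_in = 10⁶/5802 = 172.35; M_out = 172.35 + (-64) = 108.35.
T_out = 10⁶/108.35 = 9229.0 K → 9230 K; t = 92.3.
R = 329.7·(92.3 − 60)^(-0.1332) = 329.7·32.3^(-0.1332) = 329.7·0.62947 = 207.536.
Rounded: 208.

208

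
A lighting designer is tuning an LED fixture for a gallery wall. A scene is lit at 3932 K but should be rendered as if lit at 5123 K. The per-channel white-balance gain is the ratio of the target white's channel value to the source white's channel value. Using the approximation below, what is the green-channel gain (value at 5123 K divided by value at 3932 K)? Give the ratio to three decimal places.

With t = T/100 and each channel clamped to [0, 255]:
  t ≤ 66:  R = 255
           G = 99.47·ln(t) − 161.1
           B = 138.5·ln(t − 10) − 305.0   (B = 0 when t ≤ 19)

At 3932 K (t = 39.32):
  G = 99.47·ln 39.32 − 161.1 = 99.47·3.6717 − 161.1 = 204.127.
At 5123 K (t = 51.23):
  G = 99.47·ln 51.23 − 161.1 = 99.47·3.9363 − 161.1 = 230.446.
Gain = 230.446 / 204.127 = 1.1289 → 1.129.

1.129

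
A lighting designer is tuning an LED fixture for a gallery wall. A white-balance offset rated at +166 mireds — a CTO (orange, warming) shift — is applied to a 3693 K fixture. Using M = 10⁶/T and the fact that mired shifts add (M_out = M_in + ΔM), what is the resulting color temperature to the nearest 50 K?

2300 K

M_in = 10⁶/3693 = 270.78 mireds.
M_out = 270.78 + (+166) = 436.78 mireds.
T_out = 10⁶/436.78 = 2289.5 K → 2300 K.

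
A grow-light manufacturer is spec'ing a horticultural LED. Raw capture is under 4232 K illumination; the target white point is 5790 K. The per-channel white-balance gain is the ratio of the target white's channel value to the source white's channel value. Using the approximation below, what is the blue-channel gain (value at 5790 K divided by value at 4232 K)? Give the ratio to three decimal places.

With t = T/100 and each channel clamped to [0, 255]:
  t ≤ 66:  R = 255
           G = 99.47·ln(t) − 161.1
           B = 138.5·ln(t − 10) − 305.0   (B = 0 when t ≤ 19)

1.309

At 4232 K (t = 42.32):
  B = 138.5·ln(42.32 − 10) − 305.0 = 138.5·ln 32.32 − 305.0 = 138.5·3.4757 − 305.0 = 176.383.
At 5790 K (t = 57.9):
  B = 138.5·ln(57.9 − 10) − 305.0 = 138.5·ln 47.9 − 305.0 = 138.5·3.8691 − 305.0 = 230.872.
Gain = 230.872 / 176.383 = 1.3089 → 1.309.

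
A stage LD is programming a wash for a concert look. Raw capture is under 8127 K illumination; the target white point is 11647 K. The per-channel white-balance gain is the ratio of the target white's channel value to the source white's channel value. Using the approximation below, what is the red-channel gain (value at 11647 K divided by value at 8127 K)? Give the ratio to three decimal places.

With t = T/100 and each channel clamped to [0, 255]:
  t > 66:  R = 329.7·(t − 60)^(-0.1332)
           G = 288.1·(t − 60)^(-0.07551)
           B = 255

0.878

At 8127 K (t = 81.27):
  R = 329.7·(81.27 − 60)^(-0.1332) = 329.7·21.27^(-0.1332) = 329.7·0.66549 = 219.412.
At 11647 K (t = 116.47):
  R = 329.7·(116.47 − 60)^(-0.1332) = 329.7·56.47^(-0.1332) = 329.7·0.58433 = 192.653.
Gain = 192.653 / 219.412 = 0.8780 → 0.878.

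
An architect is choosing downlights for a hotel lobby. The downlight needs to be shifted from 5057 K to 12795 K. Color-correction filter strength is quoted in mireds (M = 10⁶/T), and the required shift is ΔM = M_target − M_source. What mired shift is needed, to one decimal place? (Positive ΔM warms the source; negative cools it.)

M_source = 10⁶/5057 = 197.746; M_target = 10⁶/12795 = 78.156.
ΔM = 78.156 − 197.746 = -119.590 → -119.6 mireds, a cooling shift.

-119.6 mireds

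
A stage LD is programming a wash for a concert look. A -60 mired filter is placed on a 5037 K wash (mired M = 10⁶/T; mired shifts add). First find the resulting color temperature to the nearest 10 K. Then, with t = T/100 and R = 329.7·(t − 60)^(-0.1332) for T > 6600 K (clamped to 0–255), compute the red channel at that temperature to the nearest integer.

236

M_in = 10⁶/5037 = 198.53; M_out = 198.53 + (-60) = 138.53.
T_out = 10⁶/138.53 = 7218.6 K → 7220 K; t = 72.2.
R = 329.7·(72.2 − 60)^(-0.1332) = 329.7·12.2^(-0.1332) = 329.7·0.71663 = 236.274.
Rounded: 236.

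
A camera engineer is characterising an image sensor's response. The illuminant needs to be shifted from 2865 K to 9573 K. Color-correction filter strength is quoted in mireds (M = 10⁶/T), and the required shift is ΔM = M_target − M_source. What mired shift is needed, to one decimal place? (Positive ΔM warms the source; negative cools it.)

M_source = 10⁶/2865 = 349.040; M_target = 10⁶/9573 = 104.460.
ΔM = 104.460 − 349.040 = -244.580 → -244.6 mireds, a cooling shift.

-244.6 mireds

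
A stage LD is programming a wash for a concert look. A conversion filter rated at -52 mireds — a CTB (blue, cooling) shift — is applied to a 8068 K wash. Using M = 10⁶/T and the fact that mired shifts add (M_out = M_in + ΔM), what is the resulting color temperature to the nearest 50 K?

13900 K

M_in = 10⁶/8068 = 123.95 mireds.
M_out = 123.95 + (-52) = 71.95 mireds.
T_out = 10⁶/71.95 = 13899.2 K → 13900 K.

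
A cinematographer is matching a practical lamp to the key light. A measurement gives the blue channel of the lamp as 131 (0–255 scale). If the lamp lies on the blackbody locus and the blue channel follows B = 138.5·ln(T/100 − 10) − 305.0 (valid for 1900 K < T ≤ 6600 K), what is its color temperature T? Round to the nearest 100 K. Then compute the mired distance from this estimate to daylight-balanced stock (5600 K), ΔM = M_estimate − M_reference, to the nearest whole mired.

ln(t − 10) = (131 + 305.0) / 138.5 = 3.1480.
t − 10 = e^3.1480 = 23.290, so t = 33.290.
T = 100·t = 3329 K → 3300 K to the nearest 100 K.
M_estimate = 10⁶/3300 = 303.03; M_reference = 10⁶/5600 = 178.57.
ΔM = 303.03 − 178.57 = 124.46 → +124 mireds.

+124 mireds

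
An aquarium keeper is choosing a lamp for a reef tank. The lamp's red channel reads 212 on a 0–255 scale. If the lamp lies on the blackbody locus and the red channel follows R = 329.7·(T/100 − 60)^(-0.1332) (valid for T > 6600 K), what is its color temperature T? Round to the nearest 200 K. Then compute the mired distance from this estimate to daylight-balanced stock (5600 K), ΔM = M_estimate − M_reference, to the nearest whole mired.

-65 mireds

(t − 60)^(-0.1332) = 212/329.7 = 0.64301.
t − 60 = 0.64301^(1/-0.1332) = 0.64301^(-7.508) = 27.530, so t = 87.530.
T = 100·t = 8753 K → 8800 K to the nearest 200 K.
M_estimate = 10⁶/8800 = 113.64; M_reference = 10⁶/5600 = 178.57.
ΔM = 113.64 − 178.57 = -64.94 → -65 mireds.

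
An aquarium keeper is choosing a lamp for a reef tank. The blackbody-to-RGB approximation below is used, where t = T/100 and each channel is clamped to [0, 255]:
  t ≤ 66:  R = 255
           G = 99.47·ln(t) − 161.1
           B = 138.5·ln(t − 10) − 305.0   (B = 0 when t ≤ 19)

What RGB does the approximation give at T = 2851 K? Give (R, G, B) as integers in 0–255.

(255, 172, 99)

t = 2851/100 = 28.51; the t ≤ 66 branch applies.
R = 255 by definition for t ≤ 66.
G = 99.47·ln 28.51 − 161.1 = 99.47·3.3503 − 161.1 = 172.150.
B = 138.5·ln(28.51 − 10) − 305.0 = 138.5·ln 18.51 − 305.0 = 138.5·2.9183 − 305.0 = 99.186.
Rounded: (255, 172, 99).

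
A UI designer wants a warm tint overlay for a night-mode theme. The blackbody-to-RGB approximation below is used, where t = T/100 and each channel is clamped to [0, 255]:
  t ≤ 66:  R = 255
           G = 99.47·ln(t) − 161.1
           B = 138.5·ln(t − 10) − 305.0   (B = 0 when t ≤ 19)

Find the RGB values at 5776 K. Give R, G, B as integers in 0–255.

t = 5776/100 = 57.76; the t ≤ 66 branch applies.
R = 255 by definition for t ≤ 66.
G = 99.47·ln 57.76 − 161.1 = 99.47·4.0563 − 161.1 = 242.380.
B = 138.5·ln(57.76 − 10) − 305.0 = 138.5·ln 47.76 − 305.0 = 138.5·3.8662 − 305.0 = 230.467.
Rounded: (255, 242, 230).

R=255, G=242, B=230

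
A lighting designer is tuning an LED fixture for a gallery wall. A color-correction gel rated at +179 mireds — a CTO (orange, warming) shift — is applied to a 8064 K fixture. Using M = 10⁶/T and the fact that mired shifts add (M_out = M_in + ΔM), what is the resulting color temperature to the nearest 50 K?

M_in = 10⁶/8064 = 124.01 mireds.
M_out = 124.01 + (+179) = 303.01 mireds.
T_out = 10⁶/303.01 = 3300.2 K → 3300 K.

3300 K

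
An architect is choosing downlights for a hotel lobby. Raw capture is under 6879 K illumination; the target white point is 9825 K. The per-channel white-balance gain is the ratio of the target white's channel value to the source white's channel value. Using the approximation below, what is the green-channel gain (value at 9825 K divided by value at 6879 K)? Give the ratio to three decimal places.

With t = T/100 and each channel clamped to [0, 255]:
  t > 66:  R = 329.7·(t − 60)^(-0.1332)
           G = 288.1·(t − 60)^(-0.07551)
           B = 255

At 6879 K (t = 68.79):
  G = 288.1·(68.79 − 60)^(-0.07551) = 288.1·8.79^(-0.07551) = 288.1·0.84863 = 244.491.
At 9825 K (t = 98.25):
  G = 288.1·(98.25 − 60)^(-0.07551) = 288.1·38.25^(-0.07551) = 288.1·0.75944 = 218.796.
Gain = 218.796 / 244.491 = 0.8949 → 0.895.

0.895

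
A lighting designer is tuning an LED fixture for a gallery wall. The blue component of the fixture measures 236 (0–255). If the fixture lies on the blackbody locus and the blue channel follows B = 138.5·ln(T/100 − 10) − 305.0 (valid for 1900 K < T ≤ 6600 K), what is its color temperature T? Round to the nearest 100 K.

ln(t − 10) = (236 + 305.0) / 138.5 = 3.9061.
t − 10 = e^3.9061 = 49.707, so t = 59.707.
T = 100·t = 5971 K → 6000 K to the nearest 100 K.

6000 K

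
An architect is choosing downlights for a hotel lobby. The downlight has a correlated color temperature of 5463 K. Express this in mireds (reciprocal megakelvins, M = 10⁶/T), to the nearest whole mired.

183 mireds

M = 10⁶ / 5463 = 183.050 → 183 mireds.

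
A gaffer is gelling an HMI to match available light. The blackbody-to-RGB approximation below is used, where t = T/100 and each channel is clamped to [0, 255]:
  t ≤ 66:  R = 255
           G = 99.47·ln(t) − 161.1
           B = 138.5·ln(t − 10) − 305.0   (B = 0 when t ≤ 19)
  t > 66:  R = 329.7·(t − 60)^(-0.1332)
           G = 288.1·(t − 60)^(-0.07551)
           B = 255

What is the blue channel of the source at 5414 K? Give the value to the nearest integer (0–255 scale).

t = 5414/100 = 54.14; the t ≤ 66 branch applies.
B = 138.5·ln(54.14 − 10) − 305.0 = 138.5·ln 44.14 − 305.0 = 138.5·3.7874 − 305.0 = 219.550.
Rounded: 220.

220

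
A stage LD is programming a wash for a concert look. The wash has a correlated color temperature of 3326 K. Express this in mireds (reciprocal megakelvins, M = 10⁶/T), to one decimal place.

M = 10⁶ / 3326 = 300.661 → 300.7 mireds.

300.7 mireds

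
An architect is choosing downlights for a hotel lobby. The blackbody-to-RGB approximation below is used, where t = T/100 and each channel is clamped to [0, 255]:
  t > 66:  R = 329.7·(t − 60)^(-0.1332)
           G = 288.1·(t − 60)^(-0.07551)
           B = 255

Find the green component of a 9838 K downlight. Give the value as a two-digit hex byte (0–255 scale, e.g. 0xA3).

0xDB

t = 9838/100 = 98.38; the t > 66 branch applies.
G = 288.1·(98.38 − 60)^(-0.07551) = 288.1·38.38^(-0.07551) = 288.1·0.75925 = 218.740.
Rounded: 219; in hex, 0xDB.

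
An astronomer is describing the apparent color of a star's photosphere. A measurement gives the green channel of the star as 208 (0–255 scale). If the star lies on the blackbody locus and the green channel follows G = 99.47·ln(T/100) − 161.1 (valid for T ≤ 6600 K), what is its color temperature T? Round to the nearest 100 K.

ln t = (208 + 161.1) / 99.47 = 3.7107.
t = e^3.7107 = 40.881.
T = 100·t = 4088 K → 4100 K to the nearest 100 K.

4100 K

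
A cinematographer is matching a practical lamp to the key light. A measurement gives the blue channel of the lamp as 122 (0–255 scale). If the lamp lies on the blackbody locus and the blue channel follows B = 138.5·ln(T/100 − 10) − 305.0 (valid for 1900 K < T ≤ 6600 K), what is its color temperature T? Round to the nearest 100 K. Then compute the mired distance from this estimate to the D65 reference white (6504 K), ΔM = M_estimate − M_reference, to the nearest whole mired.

ln(t − 10) = (122 + 305.0) / 138.5 = 3.0830.
t − 10 = e^3.0830 = 21.824, so t = 31.824.
T = 100·t = 3182 K → 3200 K to the nearest 100 K.
M_estimate = 10⁶/3200 = 312.50; M_reference = 10⁶/6504 = 153.75.
ΔM = 312.50 − 153.75 = 158.75 → +159 mireds.

+159 mireds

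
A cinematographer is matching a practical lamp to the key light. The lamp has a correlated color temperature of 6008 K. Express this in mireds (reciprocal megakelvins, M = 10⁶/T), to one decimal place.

166.4 mireds

M = 10⁶ / 6008 = 166.445 → 166.4 mireds.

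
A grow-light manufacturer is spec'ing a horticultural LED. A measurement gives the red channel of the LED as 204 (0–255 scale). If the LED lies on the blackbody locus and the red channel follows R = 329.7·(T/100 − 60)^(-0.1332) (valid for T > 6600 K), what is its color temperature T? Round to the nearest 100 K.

(t − 60)^(-0.1332) = 204/329.7 = 0.61874.
t − 60 = 0.61874^(1/-0.1332) = 0.61874^(-7.508) = 36.748, so t = 96.748.
T = 100·t = 9675 K → 9700 K to the nearest 100 K.

9700 K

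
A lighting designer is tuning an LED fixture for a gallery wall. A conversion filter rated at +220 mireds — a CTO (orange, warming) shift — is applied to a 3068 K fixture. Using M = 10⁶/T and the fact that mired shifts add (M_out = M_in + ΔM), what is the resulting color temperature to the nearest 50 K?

1850 K

M_in = 10⁶/3068 = 325.95 mireds.
M_out = 325.95 + (+220) = 545.95 mireds.
T_out = 10⁶/545.95 = 1831.7 K → 1850 K.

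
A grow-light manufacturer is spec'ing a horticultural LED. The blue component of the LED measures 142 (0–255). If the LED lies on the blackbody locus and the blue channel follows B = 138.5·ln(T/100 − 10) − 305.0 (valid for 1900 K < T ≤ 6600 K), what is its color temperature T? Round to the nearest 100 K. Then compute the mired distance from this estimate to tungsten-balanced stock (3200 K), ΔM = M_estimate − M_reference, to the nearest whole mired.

ln(t − 10) = (142 + 305.0) / 138.5 = 3.2274.
t − 10 = e^3.2274 = 25.215, so t = 35.215.
T = 100·t = 3521 K → 3500 K to the nearest 100 K.
M_estimate = 10⁶/3500 = 285.71; M_reference = 10⁶/3200 = 312.50.
ΔM = 285.71 − 312.50 = -26.79 → -27 mireds.

-27 mireds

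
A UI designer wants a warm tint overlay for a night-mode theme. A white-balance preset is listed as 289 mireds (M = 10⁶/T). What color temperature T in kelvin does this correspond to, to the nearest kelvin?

T = 10⁶ / 289 = 3460.21 K → 3460 K.

3460 K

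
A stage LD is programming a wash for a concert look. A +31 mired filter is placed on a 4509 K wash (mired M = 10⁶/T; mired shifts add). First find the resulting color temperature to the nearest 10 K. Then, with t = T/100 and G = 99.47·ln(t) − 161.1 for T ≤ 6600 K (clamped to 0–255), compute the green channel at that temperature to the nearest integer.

M_in = 10⁶/4509 = 221.78; M_out = 221.78 + (+31) = 252.78.
T_out = 10⁶/252.78 = 3956.0 K → 3960 K; t = 39.6.
G = 99.47·ln 39.6 − 161.1 = 99.47·3.6788 − 161.1 = 204.833.
Rounded: 205.

205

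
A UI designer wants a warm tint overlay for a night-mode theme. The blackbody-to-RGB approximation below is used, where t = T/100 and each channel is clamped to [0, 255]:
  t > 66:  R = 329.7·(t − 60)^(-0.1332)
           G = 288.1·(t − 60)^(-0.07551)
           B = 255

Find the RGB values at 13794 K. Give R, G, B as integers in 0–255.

R=185, G=207, B=255

t = 13794/100 = 137.94; the t > 66 branch applies.
R = 329.7·(137.94 − 60)^(-0.1332) = 329.7·77.94^(-0.1332) = 329.7·0.55978 = 184.560.
G = 288.1·(137.94 − 60)^(-0.07551) = 288.1·77.94^(-0.07551) = 288.1·0.71970 = 207.346.
B = 255 by definition for t > 66.
Rounded: (185, 207, 255).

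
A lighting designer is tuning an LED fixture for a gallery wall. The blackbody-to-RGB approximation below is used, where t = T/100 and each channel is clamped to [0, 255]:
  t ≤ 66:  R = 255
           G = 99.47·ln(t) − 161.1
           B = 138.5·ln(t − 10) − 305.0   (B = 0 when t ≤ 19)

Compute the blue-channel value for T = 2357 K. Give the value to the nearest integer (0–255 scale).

56

t = 2357/100 = 23.57; the t ≤ 66 branch applies.
B = 138.5·ln(23.57 − 10) − 305.0 = 138.5·ln 13.57 − 305.0 = 138.5·2.6079 − 305.0 = 56.189.
Rounded: 56.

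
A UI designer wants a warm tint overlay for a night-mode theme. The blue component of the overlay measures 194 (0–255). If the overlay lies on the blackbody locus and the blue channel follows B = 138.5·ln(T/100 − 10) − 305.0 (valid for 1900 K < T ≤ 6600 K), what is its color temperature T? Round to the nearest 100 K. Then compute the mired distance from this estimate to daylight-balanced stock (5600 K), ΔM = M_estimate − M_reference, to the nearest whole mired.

+34 mireds

ln(t − 10) = (194 + 305.0) / 138.5 = 3.6029.
t − 10 = e^3.6029 = 36.704, so t = 46.704.
T = 100·t = 4670 K → 4700 K to the nearest 100 K.
M_estimate = 10⁶/4700 = 212.77; M_reference = 10⁶/5600 = 178.57.
ΔM = 212.77 − 178.57 = 34.19 → +34 mireds.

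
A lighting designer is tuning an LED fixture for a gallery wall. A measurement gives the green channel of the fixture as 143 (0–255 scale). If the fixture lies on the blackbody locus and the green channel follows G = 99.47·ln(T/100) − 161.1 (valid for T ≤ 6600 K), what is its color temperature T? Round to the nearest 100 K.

2100 K

ln t = (143 + 161.1) / 99.47 = 3.0572.
t = e^3.0572 = 21.268.
T = 100·t = 2127 K → 2100 K to the nearest 100 K.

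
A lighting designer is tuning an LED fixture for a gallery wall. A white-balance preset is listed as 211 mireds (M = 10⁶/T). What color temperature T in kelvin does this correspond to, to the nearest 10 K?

4740 K

T = 10⁶ / 211 = 4739.34 K → 4740 K.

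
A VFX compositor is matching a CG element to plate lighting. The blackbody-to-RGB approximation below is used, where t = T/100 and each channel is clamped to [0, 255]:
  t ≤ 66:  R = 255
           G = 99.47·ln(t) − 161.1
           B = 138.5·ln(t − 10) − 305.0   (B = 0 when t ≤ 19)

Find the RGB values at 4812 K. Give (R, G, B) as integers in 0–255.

t = 4812/100 = 48.12; the t ≤ 66 branch applies.
R = 255 by definition for t ≤ 66.
G = 99.47·ln 48.12 − 161.1 = 99.47·3.8737 − 161.1 = 224.217.
B = 138.5·ln(48.12 − 10) − 305.0 = 138.5·ln 38.12 − 305.0 = 138.5·3.6407 − 305.0 = 199.242.
Rounded: (255, 224, 199).

(255, 224, 199)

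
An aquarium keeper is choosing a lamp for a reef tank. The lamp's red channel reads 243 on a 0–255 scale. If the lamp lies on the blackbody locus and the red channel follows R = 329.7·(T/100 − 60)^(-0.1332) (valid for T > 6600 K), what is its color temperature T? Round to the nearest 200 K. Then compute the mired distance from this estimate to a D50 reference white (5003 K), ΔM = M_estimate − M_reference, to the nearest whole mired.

-57 mireds

(t − 60)^(-0.1332) = 243/329.7 = 0.73703.
t − 60 = 0.73703^(1/-0.1332) = 0.73703^(-7.508) = 9.882, so t = 69.882.
T = 100·t = 6988 K → 7000 K to the nearest 200 K.
M_estimate = 10⁶/7000 = 142.86; M_reference = 10⁶/5003 = 199.88.
ΔM = 142.86 − 199.88 = -57.02 → -57 mireds.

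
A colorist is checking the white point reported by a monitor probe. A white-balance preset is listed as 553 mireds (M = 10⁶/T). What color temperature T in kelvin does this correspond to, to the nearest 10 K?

1810 K

T = 10⁶ / 553 = 1808.32 K → 1810 K.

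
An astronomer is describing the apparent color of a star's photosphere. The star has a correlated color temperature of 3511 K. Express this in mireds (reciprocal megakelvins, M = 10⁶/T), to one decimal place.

M = 10⁶ / 3511 = 284.819 → 284.8 mireds.

284.8 mireds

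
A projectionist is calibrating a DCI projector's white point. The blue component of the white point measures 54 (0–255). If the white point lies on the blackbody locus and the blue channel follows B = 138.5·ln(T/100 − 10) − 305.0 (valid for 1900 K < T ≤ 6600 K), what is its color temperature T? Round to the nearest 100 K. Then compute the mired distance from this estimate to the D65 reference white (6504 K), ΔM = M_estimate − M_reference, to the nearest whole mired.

ln(t − 10) = (54 + 305.0) / 138.5 = 2.5921.
t − 10 = e^2.5921 = 13.357, so t = 23.357.
T = 100·t = 2336 K → 2300 K to the nearest 100 K.
M_estimate = 10⁶/2300 = 434.78; M_reference = 10⁶/6504 = 153.75.
ΔM = 434.78 − 153.75 = 281.03 → +281 mireds.

+281 mireds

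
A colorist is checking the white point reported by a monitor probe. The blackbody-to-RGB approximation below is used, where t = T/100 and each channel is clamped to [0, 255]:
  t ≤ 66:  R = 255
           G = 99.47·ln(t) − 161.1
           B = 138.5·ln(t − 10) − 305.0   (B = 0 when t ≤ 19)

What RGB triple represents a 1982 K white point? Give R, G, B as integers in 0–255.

R=255, G=136, B=11

t = 1982/100 = 19.82; the t ≤ 66 branch applies.
R = 255 by definition for t ≤ 66.
G = 99.47·ln 19.82 − 161.1 = 99.47·2.9867 − 161.1 = 135.986.
B = 138.5·ln(19.82 − 10) − 305.0 = 138.5·ln 9.82 − 305.0 = 138.5·2.2844 − 305.0 = 11.392.
Rounded: (255, 136, 11).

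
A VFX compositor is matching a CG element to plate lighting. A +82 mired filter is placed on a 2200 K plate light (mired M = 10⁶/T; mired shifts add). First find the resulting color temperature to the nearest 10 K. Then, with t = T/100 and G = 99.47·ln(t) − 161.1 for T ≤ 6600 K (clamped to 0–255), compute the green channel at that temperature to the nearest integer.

130

M_in = 10⁶/2200 = 454.55; M_out = 454.55 + (+82) = 536.55.
T_out = 10⁶/536.55 = 1863.8 K → 1860 K; t = 18.6.
G = 99.47·ln 18.6 − 161.1 = 99.47·2.9232 − 161.1 = 129.667.
Rounded: 130.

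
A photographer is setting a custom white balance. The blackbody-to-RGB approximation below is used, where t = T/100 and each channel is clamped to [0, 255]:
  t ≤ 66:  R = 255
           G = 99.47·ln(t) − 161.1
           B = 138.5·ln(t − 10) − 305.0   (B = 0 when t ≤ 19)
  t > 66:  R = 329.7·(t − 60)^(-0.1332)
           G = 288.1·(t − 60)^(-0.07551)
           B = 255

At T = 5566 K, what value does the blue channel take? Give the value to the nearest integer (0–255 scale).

224

t = 5566/100 = 55.66; the t ≤ 66 branch applies.
B = 138.5·ln(55.66 − 10) − 305.0 = 138.5·ln 45.66 − 305.0 = 138.5·3.8212 − 305.0 = 224.239.
Rounded: 224.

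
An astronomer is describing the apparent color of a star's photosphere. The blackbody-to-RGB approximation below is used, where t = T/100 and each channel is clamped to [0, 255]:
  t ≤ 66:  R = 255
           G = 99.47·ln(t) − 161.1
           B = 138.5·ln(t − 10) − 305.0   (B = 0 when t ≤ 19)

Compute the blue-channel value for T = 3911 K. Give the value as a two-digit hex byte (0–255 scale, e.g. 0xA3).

0xA2

t = 3911/100 = 39.11; the t ≤ 66 branch applies.
B = 138.5·ln(39.11 − 10) − 305.0 = 138.5·ln 29.11 − 305.0 = 138.5·3.3711 − 305.0 = 161.895.
Rounded: 162; in hex, 0xA2.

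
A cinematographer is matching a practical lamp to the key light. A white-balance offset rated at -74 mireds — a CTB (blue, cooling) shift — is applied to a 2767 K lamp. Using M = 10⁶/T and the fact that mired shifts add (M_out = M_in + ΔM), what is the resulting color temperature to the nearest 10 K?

M_in = 10⁶/2767 = 361.40 mireds.
M_out = 361.40 + (-74) = 287.40 mireds.
T_out = 10⁶/287.40 = 3479.4 K → 3480 K.

3480 K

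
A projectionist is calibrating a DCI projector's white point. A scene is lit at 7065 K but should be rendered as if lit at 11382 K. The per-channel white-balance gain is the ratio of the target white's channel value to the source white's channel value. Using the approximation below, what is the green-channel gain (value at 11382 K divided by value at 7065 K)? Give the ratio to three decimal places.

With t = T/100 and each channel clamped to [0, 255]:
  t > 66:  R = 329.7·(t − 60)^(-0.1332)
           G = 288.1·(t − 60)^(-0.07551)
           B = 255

At 7065 K (t = 70.65):
  G = 288.1·(70.65 − 60)^(-0.07551) = 288.1·10.65^(-0.07551) = 288.1·0.83642 = 240.973.
At 11382 K (t = 113.82):
  G = 288.1·(113.82 − 60)^(-0.07551) = 288.1·53.82^(-0.07551) = 288.1·0.74011 = 213.226.
Gain = 213.226 / 240.973 = 0.8849 → 0.885.

0.885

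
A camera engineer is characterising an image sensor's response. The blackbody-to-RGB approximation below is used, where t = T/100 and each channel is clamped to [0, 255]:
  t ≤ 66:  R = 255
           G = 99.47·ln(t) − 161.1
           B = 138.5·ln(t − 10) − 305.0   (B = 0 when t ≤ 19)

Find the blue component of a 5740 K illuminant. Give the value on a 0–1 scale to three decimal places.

t = 5740/100 = 57.4; the t ≤ 66 branch applies.
B = 138.5·ln(57.4 − 10) − 305.0 = 138.5·ln 47.4 − 305.0 = 138.5·3.8586 − 305.0 = 229.419.
On a 0–1 scale: 229.419/255 = 0.8997 → 0.900.

0.900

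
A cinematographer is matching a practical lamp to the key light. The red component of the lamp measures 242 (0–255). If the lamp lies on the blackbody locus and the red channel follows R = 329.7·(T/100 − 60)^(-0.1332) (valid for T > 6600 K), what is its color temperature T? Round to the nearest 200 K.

(t − 60)^(-0.1332) = 242/329.7 = 0.73400.
t − 60 = 0.73400^(1/-0.1332) = 0.73400^(-7.508) = 10.193, so t = 70.193.
T = 100·t = 7019 K → 7000 K to the nearest 200 K.

7000 K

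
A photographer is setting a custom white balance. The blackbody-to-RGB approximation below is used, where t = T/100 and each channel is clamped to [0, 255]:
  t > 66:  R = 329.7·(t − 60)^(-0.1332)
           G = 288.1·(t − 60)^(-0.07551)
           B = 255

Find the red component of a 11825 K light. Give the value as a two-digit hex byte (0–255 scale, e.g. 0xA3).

0xC0

t = 11825/100 = 118.25; the t > 66 branch applies.
R = 329.7·(118.25 − 60)^(-0.1332) = 329.7·58.25^(-0.1332) = 329.7·0.58192 = 191.859.
Rounded: 192; in hex, 0xC0.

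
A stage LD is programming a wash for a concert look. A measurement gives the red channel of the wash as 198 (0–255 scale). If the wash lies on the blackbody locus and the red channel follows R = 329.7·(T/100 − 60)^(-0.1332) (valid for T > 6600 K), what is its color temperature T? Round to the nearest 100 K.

10600 K

(t − 60)^(-0.1332) = 198/329.7 = 0.60055.
t − 60 = 0.60055^(1/-0.1332) = 0.60055^(-7.508) = 45.980, so t = 105.980.
T = 100·t = 10598 K → 10600 K to the nearest 100 K.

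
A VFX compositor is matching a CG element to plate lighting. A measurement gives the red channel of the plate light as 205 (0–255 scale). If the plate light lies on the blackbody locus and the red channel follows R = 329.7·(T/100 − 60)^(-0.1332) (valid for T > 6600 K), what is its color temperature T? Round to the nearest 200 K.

9600 K

(t − 60)^(-0.1332) = 205/329.7 = 0.62178.
t − 60 = 0.62178^(1/-0.1332) = 0.62178^(-7.508) = 35.423, so t = 95.423.
T = 100·t = 9542 K → 9600 K to the nearest 200 K.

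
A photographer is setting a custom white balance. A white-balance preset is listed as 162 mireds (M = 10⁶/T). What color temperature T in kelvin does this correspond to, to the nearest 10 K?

6170 K

T = 10⁶ / 162 = 6172.84 K → 6170 K.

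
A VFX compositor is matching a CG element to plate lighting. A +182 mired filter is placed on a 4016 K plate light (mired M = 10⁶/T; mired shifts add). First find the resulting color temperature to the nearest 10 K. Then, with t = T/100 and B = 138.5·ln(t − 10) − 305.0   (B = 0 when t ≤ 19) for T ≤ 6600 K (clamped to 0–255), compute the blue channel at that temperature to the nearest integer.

52

M_in = 10⁶/4016 = 249.00; M_out = 249.00 + (+182) = 431.00.
T_out = 10⁶/431.00 = 2320.2 K → 2320 K; t = 23.2.
B = 138.5·ln(23.2 − 10) − 305.0 = 138.5·ln 13.2 − 305.0 = 138.5·2.5802 − 305.0 = 52.360.
Rounded: 52.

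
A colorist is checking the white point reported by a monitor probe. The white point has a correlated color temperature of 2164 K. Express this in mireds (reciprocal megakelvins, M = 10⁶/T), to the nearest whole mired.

M = 10⁶ / 2164 = 462.107 → 462 mireds.

462 mireds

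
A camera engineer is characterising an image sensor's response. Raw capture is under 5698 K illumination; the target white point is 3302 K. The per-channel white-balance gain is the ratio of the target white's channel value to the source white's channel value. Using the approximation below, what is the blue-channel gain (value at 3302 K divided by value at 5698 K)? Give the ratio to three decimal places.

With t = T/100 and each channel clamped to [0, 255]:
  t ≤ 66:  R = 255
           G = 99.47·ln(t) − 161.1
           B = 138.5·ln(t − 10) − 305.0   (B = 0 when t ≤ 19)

At 5698 K (t = 56.98):
  B = 138.5·ln(56.98 − 10) − 305.0 = 138.5·ln 46.98 − 305.0 = 138.5·3.8497 − 305.0 = 228.186.
At 3302 K (t = 33.02):
  B = 138.5·ln(33.02 − 10) − 305.0 = 138.5·ln 23.02 − 305.0 = 138.5·3.1364 − 305.0 = 129.386.
Gain = 129.386 / 228.186 = 0.5670 → 0.567.

0.567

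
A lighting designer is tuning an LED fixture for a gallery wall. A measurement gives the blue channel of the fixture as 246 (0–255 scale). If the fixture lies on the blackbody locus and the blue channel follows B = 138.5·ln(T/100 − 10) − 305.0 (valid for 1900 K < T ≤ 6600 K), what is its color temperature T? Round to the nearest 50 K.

ln(t − 10) = (246 + 305.0) / 138.5 = 3.9783.
t − 10 = e^3.9783 = 53.428, so t = 63.428.
T = 100·t = 6343 K → 6350 K to the nearest 50 K.

6350 K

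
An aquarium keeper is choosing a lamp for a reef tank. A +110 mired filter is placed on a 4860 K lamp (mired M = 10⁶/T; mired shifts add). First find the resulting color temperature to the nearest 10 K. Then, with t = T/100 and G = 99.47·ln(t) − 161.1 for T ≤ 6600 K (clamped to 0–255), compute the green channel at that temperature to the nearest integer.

183

M_in = 10⁶/4860 = 205.76; M_out = 205.76 + (+110) = 315.76.
T_out = 10⁶/315.76 = 3166.9 K → 3170 K; t = 31.7.
G = 99.47·ln 31.7 − 161.1 = 99.47·3.4563 − 161.1 = 182.700.
Rounded: 183.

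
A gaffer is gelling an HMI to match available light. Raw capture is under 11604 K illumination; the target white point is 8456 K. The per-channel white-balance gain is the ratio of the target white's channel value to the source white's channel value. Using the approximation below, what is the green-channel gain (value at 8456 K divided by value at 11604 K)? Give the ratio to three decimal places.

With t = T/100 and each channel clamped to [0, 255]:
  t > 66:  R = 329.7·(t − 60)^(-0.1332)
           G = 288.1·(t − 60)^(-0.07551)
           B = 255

At 11604 K (t = 116.04):
  G = 288.1·(116.04 − 60)^(-0.07551) = 288.1·56.04^(-0.07551) = 288.1·0.73785 = 212.576.
At 8456 K (t = 84.56):
  G = 288.1·(84.56 − 60)^(-0.07551) = 288.1·24.56^(-0.07551) = 288.1·0.78528 = 226.239.
Gain = 226.239 / 212.576 = 1.0643 → 1.064.

1.064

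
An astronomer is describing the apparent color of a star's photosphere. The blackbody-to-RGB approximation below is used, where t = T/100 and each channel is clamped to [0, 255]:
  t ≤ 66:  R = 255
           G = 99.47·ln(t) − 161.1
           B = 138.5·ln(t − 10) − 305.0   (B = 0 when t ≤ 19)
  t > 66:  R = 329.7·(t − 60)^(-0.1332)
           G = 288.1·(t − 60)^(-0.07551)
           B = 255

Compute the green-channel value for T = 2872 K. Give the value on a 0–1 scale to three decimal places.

t = 2872/100 = 28.72; the t ≤ 66 branch applies.
G = 99.47·ln 28.72 − 161.1 = 99.47·3.3576 − 161.1 = 172.880.
On a 0–1 scale: 172.880/255 = 0.6780 → 0.678.

0.678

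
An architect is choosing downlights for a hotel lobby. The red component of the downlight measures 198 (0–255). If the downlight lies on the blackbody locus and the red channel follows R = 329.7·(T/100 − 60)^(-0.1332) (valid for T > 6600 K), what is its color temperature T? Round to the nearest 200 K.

(t − 60)^(-0.1332) = 198/329.7 = 0.60055.
t − 60 = 0.60055^(1/-0.1332) = 0.60055^(-7.508) = 45.980, so t = 105.980.
T = 100·t = 10598 K → 10600 K to the nearest 200 K.

10600 K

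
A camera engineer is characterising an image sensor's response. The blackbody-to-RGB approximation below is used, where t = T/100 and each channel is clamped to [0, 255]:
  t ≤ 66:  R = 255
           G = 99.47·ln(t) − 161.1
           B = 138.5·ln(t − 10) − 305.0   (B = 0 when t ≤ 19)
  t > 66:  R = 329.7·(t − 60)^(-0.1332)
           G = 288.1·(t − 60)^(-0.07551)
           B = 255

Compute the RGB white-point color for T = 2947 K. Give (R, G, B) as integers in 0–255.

(255, 175, 106)

t = 2947/100 = 29.47; the t ≤ 66 branch applies.
R = 255 by definition for t ≤ 66.
G = 99.47·ln 29.47 − 161.1 = 99.47·3.3834 − 161.1 = 175.444.
B = 138.5·ln(29.47 − 10) − 305.0 = 138.5·ln 19.47 − 305.0 = 138.5·2.9689 − 305.0 = 106.189.
Rounded: (255, 175, 106).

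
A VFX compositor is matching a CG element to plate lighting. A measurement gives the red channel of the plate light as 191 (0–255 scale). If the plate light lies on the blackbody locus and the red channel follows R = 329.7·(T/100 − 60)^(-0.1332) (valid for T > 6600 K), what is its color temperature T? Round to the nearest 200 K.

(t − 60)^(-0.1332) = 191/329.7 = 0.57931.
t − 60 = 0.57931^(1/-0.1332) = 0.57931^(-7.508) = 60.245, so t = 120.245.
T = 100·t = 12025 K → 12000 K to the nearest 200 K.

12000 K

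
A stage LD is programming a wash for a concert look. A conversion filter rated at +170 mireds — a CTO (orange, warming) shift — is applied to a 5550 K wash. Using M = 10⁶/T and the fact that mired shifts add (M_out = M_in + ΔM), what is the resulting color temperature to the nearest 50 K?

2850 K

M_in = 10⁶/5550 = 180.18 mireds.
M_out = 180.18 + (+170) = 350.18 mireds.
T_out = 10⁶/350.18 = 2855.7 K → 2850 K.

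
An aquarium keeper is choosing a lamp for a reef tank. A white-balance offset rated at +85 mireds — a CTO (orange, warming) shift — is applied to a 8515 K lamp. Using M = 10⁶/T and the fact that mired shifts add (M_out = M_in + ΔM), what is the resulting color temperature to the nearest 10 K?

4940 K

M_in = 10⁶/8515 = 117.44 mireds.
M_out = 117.44 + (+85) = 202.44 mireds.
T_out = 10⁶/202.44 = 4939.7 K → 4940 K.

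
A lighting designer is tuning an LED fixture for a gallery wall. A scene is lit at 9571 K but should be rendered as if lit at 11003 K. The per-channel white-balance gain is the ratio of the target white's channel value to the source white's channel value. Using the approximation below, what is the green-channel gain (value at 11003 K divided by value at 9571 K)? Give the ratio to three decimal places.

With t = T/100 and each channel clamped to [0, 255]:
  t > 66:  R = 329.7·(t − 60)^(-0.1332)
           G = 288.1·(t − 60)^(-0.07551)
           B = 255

0.975

At 9571 K (t = 95.71):
  G = 288.1·(95.71 − 60)^(-0.07551) = 288.1·35.71^(-0.07551) = 288.1·0.76339 = 219.934.
At 11003 K (t = 110.03):
  G = 288.1·(110.03 − 60)^(-0.07551) = 288.1·50.03^(-0.07551) = 288.1·0.74420 = 214.405.
Gain = 214.405 / 219.934 = 0.9749 → 0.975.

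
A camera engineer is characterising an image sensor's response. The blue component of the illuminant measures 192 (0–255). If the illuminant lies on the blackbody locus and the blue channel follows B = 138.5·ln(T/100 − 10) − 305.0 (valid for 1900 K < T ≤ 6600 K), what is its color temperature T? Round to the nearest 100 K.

ln(t − 10) = (192 + 305.0) / 138.5 = 3.5884.
t − 10 = e^3.5884 = 36.178, so t = 46.178.
T = 100·t = 4618 K → 4600 K to the nearest 100 K.

4600 K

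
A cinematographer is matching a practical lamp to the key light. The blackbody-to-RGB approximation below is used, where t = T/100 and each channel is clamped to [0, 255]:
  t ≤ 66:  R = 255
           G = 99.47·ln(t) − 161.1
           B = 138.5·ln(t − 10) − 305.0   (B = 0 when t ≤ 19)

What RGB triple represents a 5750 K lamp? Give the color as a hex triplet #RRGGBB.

#FFF2E6

t = 5750/100 = 57.5; the t ≤ 66 branch applies.
R = 255 by definition for t ≤ 66.
G = 99.47·ln 57.5 − 161.1 = 99.47·4.0518 − 161.1 = 241.931.
B = 138.5·ln(57.5 − 10) − 305.0 = 138.5·ln 47.5 − 305.0 = 138.5·3.8607 − 305.0 = 229.711.
Rounded: (255, 242, 230).
In hex: #FFF2E6.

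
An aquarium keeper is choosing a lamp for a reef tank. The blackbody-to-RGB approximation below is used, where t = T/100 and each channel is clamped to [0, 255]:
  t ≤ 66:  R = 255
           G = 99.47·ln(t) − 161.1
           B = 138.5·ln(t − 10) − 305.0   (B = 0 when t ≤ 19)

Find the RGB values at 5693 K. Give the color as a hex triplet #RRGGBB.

t = 5693/100 = 56.93; the t ≤ 66 branch applies.
R = 255 by definition for t ≤ 66.
G = 99.47·ln 56.93 − 161.1 = 99.47·4.0418 − 161.1 = 240.940.
B = 138.5·ln(56.93 − 10) − 305.0 = 138.5·ln 46.93 − 305.0 = 138.5·3.8487 − 305.0 = 228.039.
Rounded: (255, 241, 228).
In hex: #FFF1E4.

#FFF1E4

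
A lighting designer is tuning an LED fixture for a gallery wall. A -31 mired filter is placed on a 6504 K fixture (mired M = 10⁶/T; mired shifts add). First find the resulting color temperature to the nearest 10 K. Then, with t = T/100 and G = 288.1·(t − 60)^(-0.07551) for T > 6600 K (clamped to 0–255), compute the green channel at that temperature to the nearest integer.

M_in = 10⁶/6504 = 153.75; M_out = 153.75 + (-31) = 122.75.
T_out = 10⁶/122.75 = 8146.5 K → 8150 K; t = 81.5.
G = 288.1·(81.5 − 60)^(-0.07551) = 288.1·21.5^(-0.07551) = 288.1·0.79321 = 228.523.
Rounded: 229.

229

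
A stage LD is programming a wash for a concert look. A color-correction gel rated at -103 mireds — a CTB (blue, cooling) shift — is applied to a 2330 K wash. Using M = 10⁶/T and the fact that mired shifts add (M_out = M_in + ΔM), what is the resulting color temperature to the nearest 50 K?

3050 K

M_in = 10⁶/2330 = 429.18 mireds.
M_out = 429.18 + (-103) = 326.18 mireds.
T_out = 10⁶/326.18 = 3065.7 K → 3050 K.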